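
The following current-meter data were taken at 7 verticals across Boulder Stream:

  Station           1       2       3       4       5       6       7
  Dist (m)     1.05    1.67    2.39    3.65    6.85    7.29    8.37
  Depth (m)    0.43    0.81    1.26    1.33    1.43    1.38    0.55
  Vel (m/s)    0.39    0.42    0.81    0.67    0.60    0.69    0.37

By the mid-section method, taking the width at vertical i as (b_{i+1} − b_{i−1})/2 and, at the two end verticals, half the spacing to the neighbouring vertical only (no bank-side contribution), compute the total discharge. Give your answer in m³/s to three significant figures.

5.67 m³/s

w_1 = (1.67 − 1.05)/2 = 0.31 m; q_1 = 0.39 × 0.43 × 0.31 = 0.05199 m³/s
w_2 = (2.39 − 1.05)/2 = 0.67 m; q_2 = 0.42 × 0.81 × 0.67 = 0.2279 m³/s
w_3 = (3.65 − 1.67)/2 = 0.99 m; q_3 = 0.81 × 1.26 × 0.99 = 1.010 m³/s
w_4 = (6.85 − 2.39)/2 = 2.23 m; q_4 = 0.67 × 1.33 × 2.23 = 1.987 m³/s
w_5 = (7.29 − 3.65)/2 = 1.82 m; q_5 = 0.60 × 1.43 × 1.82 = 1.562 m³/s
w_6 = (8.37 − 6.85)/2 = 0.76 m; q_6 = 0.69 × 1.38 × 0.76 = 0.7237 m³/s
w_7 = (8.37 − 7.29)/2 = 0.54 m; q_7 = 0.37 × 0.55 × 0.54 = 0.1099 m³/s
Q = Σ qᵢ = 5.673 m³/s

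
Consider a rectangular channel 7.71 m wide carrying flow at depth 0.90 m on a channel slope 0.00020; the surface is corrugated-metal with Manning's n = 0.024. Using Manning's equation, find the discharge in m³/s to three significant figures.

A = b·y = 7.71 × 0.90 = 6.939 m²
P = b + 2y = 7.71 + 2×0.90 = 9.510 m
R = A/P = 6.939/9.510 = 0.7297 m
Q = (1/n)·A·R^(2/3)·S^(1/2) = (1/0.024) × 6.939 × 0.7297^(2/3) × 0.00020^(1/2) = 3.314 m³/s

3.31 m³/s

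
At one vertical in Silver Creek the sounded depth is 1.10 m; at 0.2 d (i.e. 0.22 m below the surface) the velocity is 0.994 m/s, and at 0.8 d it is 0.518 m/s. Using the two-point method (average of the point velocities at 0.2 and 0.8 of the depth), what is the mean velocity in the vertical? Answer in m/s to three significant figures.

0.756 m/s

v̄ = (0.994 + 0.518) / 2 = 0.7560 m/s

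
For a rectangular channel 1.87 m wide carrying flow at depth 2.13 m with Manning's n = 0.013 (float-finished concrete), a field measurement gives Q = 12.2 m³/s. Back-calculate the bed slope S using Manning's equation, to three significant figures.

A = b·y = 1.87 × 2.13 = 3.983 m²
P = b + 2y = 1.87 + 2×2.13 = 6.130 m
R = A/P = 3.983/6.130 = 0.6498 m
S = (Q·n / (1·A·R^(2/3)))² = (12.2×0.013 / (1×3.983×0.7502))² = 0.002817

0.00282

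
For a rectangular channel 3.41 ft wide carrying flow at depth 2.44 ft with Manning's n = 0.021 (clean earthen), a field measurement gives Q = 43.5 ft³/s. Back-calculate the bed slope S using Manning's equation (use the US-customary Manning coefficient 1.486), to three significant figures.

A = b·y = 3.41 × 2.44 = 8.320 ft²
P = b + 2y = 3.41 + 2×2.44 = 8.290 ft
R = A/P = 8.320/8.290 = 1.004 ft
S = (Q·n / (1.486·A·R^(2/3)))² = (43.5×0.021 / (1.486×8.320×1.002))² = 0.005432

0.00543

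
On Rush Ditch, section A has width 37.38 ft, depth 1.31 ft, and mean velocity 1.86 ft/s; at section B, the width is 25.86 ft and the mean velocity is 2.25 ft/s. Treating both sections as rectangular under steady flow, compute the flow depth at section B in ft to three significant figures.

1.57 ft

Q = A₁V₁ = (37.38×1.31) × 1.86 = 91.08 ft³/s
d₂ = Q/(b₂ V₂) = 91.08/(25.86×2.25) = 1.565 ft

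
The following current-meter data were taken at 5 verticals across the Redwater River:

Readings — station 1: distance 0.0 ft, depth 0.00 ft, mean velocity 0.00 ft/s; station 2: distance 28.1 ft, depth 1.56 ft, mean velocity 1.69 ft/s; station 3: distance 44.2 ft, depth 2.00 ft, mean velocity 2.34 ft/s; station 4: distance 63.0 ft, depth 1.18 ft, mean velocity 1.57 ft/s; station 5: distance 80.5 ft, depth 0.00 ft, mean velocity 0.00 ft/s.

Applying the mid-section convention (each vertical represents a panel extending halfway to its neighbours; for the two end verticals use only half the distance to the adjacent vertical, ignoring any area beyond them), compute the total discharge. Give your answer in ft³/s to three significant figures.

w_2 = (44.2 − 0.0)/2 = 22.1 ft; q_2 = 1.69 × 1.56 × 22.1 = 58.26 ft³/s
w_3 = (63.0 − 28.1)/2 = 17.45 ft; q_3 = 2.34 × 2.00 × 17.45 = 81.67 ft³/s
w_4 = (80.5 − 44.2)/2 = 18.15 ft; q_4 = 1.57 × 1.18 × 18.15 = 33.62 ft³/s
Stations 1, 5 contribute zero (depth or velocity is 0).
Q = Σ qᵢ = 173.6 ft³/s

174 ft³/s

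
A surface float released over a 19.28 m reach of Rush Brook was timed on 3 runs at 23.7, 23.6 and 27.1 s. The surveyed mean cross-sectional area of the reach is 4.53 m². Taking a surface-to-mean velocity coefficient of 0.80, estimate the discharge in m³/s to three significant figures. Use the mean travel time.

2.82 m³/s

t̄ = (23.7 + 23.6 + 27.1) / 3 = 24.8 s
v_surface = L / t̄ = 19.28 / 24.8 = 0.7774 m/s
v_mean = 0.80 × 0.7774 = 0.6219 m/s
Q = A × v_mean = 4.53 × 0.6219 = 2.817 m³/s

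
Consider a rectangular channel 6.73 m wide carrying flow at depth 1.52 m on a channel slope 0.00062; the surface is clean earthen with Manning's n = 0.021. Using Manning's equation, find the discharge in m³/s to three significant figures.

12.5 m³/s

A = b·y = 6.73 × 1.52 = 10.23 m²
P = b + 2y = 6.73 + 2×1.52 = 9.770 m
R = A/P = 10.23/9.770 = 1.047 m
Q = (1/n)·A·R^(2/3)·S^(1/2) = (1/0.021) × 10.23 × 1.047^(2/3) × 0.00062^(1/2) = 12.51 m³/s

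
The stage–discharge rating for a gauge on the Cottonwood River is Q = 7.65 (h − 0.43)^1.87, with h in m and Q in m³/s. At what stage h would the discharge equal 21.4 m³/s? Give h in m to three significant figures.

h − h₀ = (Q/C)^(1/b) = (21.4/7.65)^(1/1.87) = 1.733 m
h = 0.43 + 1.733 = 2.163 m

2.16 m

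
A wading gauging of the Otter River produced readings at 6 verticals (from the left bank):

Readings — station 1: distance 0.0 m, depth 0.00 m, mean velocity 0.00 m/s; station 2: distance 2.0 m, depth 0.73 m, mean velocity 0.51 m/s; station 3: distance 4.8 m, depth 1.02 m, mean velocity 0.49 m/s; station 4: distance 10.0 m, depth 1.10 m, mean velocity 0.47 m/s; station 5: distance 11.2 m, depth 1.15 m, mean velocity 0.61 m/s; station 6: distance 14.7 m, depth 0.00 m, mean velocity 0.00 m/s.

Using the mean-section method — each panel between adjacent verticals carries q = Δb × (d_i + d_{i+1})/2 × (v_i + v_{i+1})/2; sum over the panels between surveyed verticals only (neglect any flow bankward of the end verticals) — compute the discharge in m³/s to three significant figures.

Panel 1-2: Δb = 2 m, d̄ = (0.00+0.73)/2 = 0.365, v̄ = (0.00+0.51)/2 = 0.255 → q = 2×0.365×0.255 = 0.1862 m³/s
Panel 2-3: Δb = 2.8 m, d̄ = (0.73+1.02)/2 = 0.875, v̄ = (0.51+0.49)/2 = 0.5 → q = 2.8×0.875×0.5 = 1.225 m³/s
Panel 3-4: Δb = 5.2 m, d̄ = (1.02+1.10)/2 = 1.06, v̄ = (0.49+0.47)/2 = 0.48 → q = 5.2×1.06×0.48 = 2.646 m³/s
Panel 4-5: Δb = 1.2 m, d̄ = (1.10+1.15)/2 = 1.125, v̄ = (0.47+0.61)/2 = 0.54 → q = 1.2×1.125×0.54 = 0.7290 m³/s
Panel 5-6: Δb = 3.5 m, d̄ = (1.15+0.00)/2 = 0.575, v̄ = (0.61+0.00)/2 = 0.305 → q = 3.5×0.575×0.305 = 0.6138 m³/s
Q = Σ q = 5.400 m³/s

5.40 m³/s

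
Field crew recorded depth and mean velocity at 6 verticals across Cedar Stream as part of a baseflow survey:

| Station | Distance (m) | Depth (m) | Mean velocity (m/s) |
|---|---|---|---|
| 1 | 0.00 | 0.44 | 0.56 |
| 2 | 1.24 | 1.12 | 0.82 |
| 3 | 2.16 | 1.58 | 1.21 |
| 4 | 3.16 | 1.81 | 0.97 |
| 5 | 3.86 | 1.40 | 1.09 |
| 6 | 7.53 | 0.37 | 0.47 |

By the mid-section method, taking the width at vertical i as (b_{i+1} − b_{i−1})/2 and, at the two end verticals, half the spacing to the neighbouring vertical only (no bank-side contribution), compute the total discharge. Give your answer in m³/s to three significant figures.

8.13 m³/s

w_1 = (1.24 − 0.00)/2 = 0.62 m; q_1 = 0.56 × 0.44 × 0.62 = 0.1528 m³/s
w_2 = (2.16 − 0.00)/2 = 1.08 m; q_2 = 0.82 × 1.12 × 1.08 = 0.9919 m³/s
w_3 = (3.16 − 1.24)/2 = 0.96 m; q_3 = 1.21 × 1.58 × 0.96 = 1.835 m³/s
w_4 = (3.86 − 2.16)/2 = 0.85 m; q_4 = 0.97 × 1.81 × 0.85 = 1.492 m³/s
w_5 = (7.53 − 3.16)/2 = 2.185 m; q_5 = 1.09 × 1.40 × 2.185 = 3.334 m³/s
w_6 = (7.53 − 3.86)/2 = 1.835 m; q_6 = 0.47 × 0.37 × 1.835 = 0.3191 m³/s
Q = Σ qᵢ = 8.126 m³/s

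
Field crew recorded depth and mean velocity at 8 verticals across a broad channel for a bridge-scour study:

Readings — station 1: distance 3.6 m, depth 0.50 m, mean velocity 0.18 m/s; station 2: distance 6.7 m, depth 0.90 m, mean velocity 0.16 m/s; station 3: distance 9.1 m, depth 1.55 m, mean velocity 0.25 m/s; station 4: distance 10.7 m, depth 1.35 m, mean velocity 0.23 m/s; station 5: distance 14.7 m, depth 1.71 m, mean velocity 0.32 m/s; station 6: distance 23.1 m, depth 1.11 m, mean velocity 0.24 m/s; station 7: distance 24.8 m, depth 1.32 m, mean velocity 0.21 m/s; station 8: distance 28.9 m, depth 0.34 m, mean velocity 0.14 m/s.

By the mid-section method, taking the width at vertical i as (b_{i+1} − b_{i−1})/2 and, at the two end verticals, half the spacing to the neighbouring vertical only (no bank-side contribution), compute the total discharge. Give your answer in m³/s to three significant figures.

w_1 = (6.7 − 3.6)/2 = 1.55 m; q_1 = 0.18 × 0.50 × 1.55 = 0.1395 m³/s
w_2 = (9.1 − 3.6)/2 = 2.75 m; q_2 = 0.16 × 0.90 × 2.75 = 0.3960 m³/s
w_3 = (10.7 − 6.7)/2 = 2 m; q_3 = 0.25 × 1.55 × 2 = 0.7750 m³/s
w_4 = (14.7 − 9.1)/2 = 2.8 m; q_4 = 0.23 × 1.35 × 2.8 = 0.8694 m³/s
w_5 = (23.1 − 10.7)/2 = 6.2 m; q_5 = 0.32 × 1.71 × 6.2 = 3.393 m³/s
w_6 = (24.8 − 14.7)/2 = 5.05 m; q_6 = 0.24 × 1.11 × 5.05 = 1.345 m³/s
w_7 = (28.9 − 23.1)/2 = 2.9 m; q_7 = 0.21 × 1.32 × 2.9 = 0.8039 m³/s
w_8 = (28.9 − 24.8)/2 = 2.05 m; q_8 = 0.14 × 0.34 × 2.05 = 0.09758 m³/s
Q = Σ qᵢ = 7.819 m³/s

7.82 m³/s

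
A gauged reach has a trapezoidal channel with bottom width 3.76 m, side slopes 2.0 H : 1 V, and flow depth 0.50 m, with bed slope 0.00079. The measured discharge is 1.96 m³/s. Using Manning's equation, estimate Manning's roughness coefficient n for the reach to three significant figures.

A = (b + z·y)·y = (3.76 + 2.0×0.50)×0.50 = 2.380 m²
P = b + 2y√(1+z²) = 3.76 + 2×0.50×√(1+2.0²) = 5.996 m
R = A/P = 2.380/5.996 = 0.3969 m
n = (1/Q)·A·R^(2/3)·S^(1/2) = (1/1.96) × 2.380 × 0.5401 × 0.02811 = 0.01843

0.0184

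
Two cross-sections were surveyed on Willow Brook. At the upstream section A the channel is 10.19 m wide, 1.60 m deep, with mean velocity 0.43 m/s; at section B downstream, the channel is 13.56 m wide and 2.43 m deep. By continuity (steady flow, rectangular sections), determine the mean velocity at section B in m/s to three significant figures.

0.213 m/s

Q = A₁V₁ = (10.19×1.60) × 0.43 = 7.011 m³/s
A₂ = 13.56 × 2.43 = 32.95 m²
V₂ = Q/A₂ = 7.011/32.95 = 0.2128 m/s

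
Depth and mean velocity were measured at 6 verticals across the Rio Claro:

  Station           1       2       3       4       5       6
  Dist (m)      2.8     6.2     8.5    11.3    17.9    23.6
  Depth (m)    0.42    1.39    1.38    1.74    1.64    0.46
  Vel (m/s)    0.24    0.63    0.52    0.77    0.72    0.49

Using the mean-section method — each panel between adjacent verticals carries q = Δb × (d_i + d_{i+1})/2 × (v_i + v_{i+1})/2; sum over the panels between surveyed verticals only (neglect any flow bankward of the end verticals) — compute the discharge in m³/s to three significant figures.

17.9 m³/s

Panel 1-2: Δb = 3.4 m, d̄ = (0.42+1.39)/2 = 0.905, v̄ = (0.24+0.63)/2 = 0.435 → q = 3.4×0.905×0.435 = 1.338 m³/s
Panel 2-3: Δb = 2.3 m, d̄ = (1.39+1.38)/2 = 1.385, v̄ = (0.63+0.52)/2 = 0.575 → q = 2.3×1.385×0.575 = 1.832 m³/s
Panel 3-4: Δb = 2.8 m, d̄ = (1.38+1.74)/2 = 1.56, v̄ = (0.52+0.77)/2 = 0.645 → q = 2.8×1.56×0.645 = 2.817 m³/s
Panel 4-5: Δb = 6.6 m, d̄ = (1.74+1.64)/2 = 1.69, v̄ = (0.77+0.72)/2 = 0.745 → q = 6.6×1.69×0.745 = 8.310 m³/s
Panel 5-6: Δb = 5.7 m, d̄ = (1.64+0.46)/2 = 1.05, v̄ = (0.72+0.49)/2 = 0.605 → q = 5.7×1.05×0.605 = 3.621 m³/s
Q = Σ q = 17.92 m³/s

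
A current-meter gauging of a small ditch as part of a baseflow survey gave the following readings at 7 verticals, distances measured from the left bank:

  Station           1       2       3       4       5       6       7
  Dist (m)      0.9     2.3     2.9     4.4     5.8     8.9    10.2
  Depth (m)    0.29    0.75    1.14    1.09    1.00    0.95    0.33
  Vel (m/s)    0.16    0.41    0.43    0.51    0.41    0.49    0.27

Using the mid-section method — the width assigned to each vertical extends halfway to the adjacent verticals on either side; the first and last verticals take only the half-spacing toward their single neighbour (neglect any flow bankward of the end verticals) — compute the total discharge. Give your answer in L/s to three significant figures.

w_1 = (2.3 − 0.9)/2 = 0.7 m; q_1 = 0.16 × 0.29 × 0.7 = 0.03248 m³/s
w_2 = (2.9 − 0.9)/2 = 1 m; q_2 = 0.41 × 0.75 × 1 = 0.3075 m³/s
w_3 = (4.4 − 2.3)/2 = 1.05 m; q_3 = 0.43 × 1.14 × 1.05 = 0.5147 m³/s
w_4 = (5.8 − 2.9)/2 = 1.45 m; q_4 = 0.51 × 1.09 × 1.45 = 0.8061 m³/s
w_5 = (8.9 − 4.4)/2 = 2.25 m; q_5 = 0.41 × 1.00 × 2.25 = 0.9225 m³/s
w_6 = (10.2 − 5.8)/2 = 2.2 m; q_6 = 0.49 × 0.95 × 2.2 = 1.024 m³/s
w_7 = (10.2 − 8.9)/2 = 0.65 m; q_7 = 0.27 × 0.33 × 0.65 = 0.05792 m³/s
Q = Σ qᵢ = 3.665 m³/s
= 3.665 × 1000 = 3665 L/s

3670 L/s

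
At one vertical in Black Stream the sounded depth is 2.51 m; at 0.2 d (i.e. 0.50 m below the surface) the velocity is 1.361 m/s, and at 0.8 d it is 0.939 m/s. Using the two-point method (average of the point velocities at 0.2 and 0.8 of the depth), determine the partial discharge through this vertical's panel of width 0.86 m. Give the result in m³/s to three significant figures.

v̄ = (1.361 + 0.939) / 2 = 1.150 m/s
q = v̄ × d × w = 1.150 × 2.51 × 0.86 = 2.482 m³/s

2.48 m³/s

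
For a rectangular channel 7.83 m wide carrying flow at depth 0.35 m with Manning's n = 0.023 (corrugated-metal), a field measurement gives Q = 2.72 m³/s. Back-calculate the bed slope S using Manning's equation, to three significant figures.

A = b·y = 7.83 × 0.35 = 2.741 m²
P = b + 2y = 7.83 + 2×0.35 = 8.530 m
R = A/P = 2.741/8.530 = 0.3213 m
S = (Q·n / (1·A·R^(2/3)))² = (2.72×0.023 / (1×2.741×0.4691))² = 0.002368

0.00237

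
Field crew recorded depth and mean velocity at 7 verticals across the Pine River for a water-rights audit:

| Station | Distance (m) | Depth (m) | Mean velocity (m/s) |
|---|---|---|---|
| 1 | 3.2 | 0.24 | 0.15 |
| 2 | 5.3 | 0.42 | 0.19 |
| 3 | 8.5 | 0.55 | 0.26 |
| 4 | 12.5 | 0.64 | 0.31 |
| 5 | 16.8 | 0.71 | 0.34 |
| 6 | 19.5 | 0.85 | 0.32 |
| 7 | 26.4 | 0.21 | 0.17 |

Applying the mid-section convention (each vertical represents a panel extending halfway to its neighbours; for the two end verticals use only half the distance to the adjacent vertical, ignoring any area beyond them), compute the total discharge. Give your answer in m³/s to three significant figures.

w_1 = (5.3 − 3.2)/2 = 1.05 m; q_1 = 0.15 × 0.24 × 1.05 = 0.03780 m³/s
w_2 = (8.5 − 3.2)/2 = 2.65 m; q_2 = 0.19 × 0.42 × 2.65 = 0.2115 m³/s
w_3 = (12.5 − 5.3)/2 = 3.6 m; q_3 = 0.26 × 0.55 × 3.6 = 0.5148 m³/s
w_4 = (16.8 − 8.5)/2 = 4.15 m; q_4 = 0.31 × 0.64 × 4.15 = 0.8234 m³/s
w_5 = (19.5 − 12.5)/2 = 3.5 m; q_5 = 0.34 × 0.71 × 3.5 = 0.8449 m³/s
w_6 = (26.4 − 16.8)/2 = 4.8 m; q_6 = 0.32 × 0.85 × 4.8 = 1.306 m³/s
w_7 = (26.4 − 19.5)/2 = 3.45 m; q_7 = 0.17 × 0.21 × 3.45 = 0.1232 m³/s
Q = Σ qᵢ = 3.861 m³/s

3.86 m³/s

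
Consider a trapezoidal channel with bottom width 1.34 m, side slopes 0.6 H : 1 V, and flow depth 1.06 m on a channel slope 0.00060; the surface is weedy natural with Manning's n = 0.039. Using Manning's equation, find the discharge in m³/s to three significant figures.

0.882 m³/s

A = (b + z·y)·y = (1.34 + 0.6×1.06)×1.06 = 2.095 m²
P = b + 2y√(1+z²) = 1.34 + 2×1.06×√(1+0.6²) = 3.812 m
R = A/P = 2.095/3.812 = 0.5494 m
Q = (1/n)·A·R^(2/3)·S^(1/2) = (1/0.039) × 2.095 × 0.5494^(2/3) × 0.00060^(1/2) = 0.8825 m³/s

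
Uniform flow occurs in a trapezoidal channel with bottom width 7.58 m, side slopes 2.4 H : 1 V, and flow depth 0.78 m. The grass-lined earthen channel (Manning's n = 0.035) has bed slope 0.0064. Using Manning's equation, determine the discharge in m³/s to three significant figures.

A = (b + z·y)·y = (7.58 + 2.4×0.78)×0.78 = 7.373 m²
P = b + 2y√(1+z²) = 7.58 + 2×0.78×√(1+2.4²) = 11.64 m
R = A/P = 7.373/11.64 = 0.6336 m
Q = (1/n)·A·R^(2/3)·S^(1/2) = (1/0.035) × 7.373 × 0.6336^(2/3) × 0.0064^(1/2) = 12.43 m³/s

12.4 m³/s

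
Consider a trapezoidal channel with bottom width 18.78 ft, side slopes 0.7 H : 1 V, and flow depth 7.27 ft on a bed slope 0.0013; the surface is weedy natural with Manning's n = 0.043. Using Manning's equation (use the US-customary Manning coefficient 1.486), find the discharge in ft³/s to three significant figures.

A = (b + z·y)·y = (18.78 + 0.7×7.27)×7.27 = 173.5 ft²
P = b + 2y√(1+z²) = 18.78 + 2×7.27×√(1+0.7²) = 36.53 ft
R = A/P = 173.5/36.53 = 4.750 ft
Q = (1.486/n)·A·R^(2/3)·S^(1/2) = (1.486/0.043) × 173.5 × 4.750^(2/3) × 0.0013^(1/2) = 611.0 ft³/s

611 ft³/s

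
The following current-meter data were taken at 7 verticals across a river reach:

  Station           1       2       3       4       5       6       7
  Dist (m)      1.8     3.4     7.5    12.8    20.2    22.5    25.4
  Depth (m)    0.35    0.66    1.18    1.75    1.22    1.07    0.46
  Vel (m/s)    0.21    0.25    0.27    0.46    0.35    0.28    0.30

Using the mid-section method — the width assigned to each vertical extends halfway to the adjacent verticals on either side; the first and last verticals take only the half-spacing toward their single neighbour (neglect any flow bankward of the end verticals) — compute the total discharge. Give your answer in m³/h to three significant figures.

36700 m³/h

w_1 = (3.4 − 1.8)/2 = 0.8 m; q_1 = 0.21 × 0.35 × 0.8 = 0.05880 m³/s
w_2 = (7.5 − 1.8)/2 = 2.85 m; q_2 = 0.25 × 0.66 × 2.85 = 0.4703 m³/s
w_3 = (12.8 − 3.4)/2 = 4.7 m; q_3 = 0.27 × 1.18 × 4.7 = 1.497 m³/s
w_4 = (20.2 − 7.5)/2 = 6.35 m; q_4 = 0.46 × 1.75 × 6.35 = 5.112 m³/s
w_5 = (22.5 − 12.8)/2 = 4.85 m; q_5 = 0.35 × 1.22 × 4.85 = 2.071 m³/s
w_6 = (25.4 − 20.2)/2 = 2.6 m; q_6 = 0.28 × 1.07 × 2.6 = 0.7790 m³/s
w_7 = (25.4 − 22.5)/2 = 1.45 m; q_7 = 0.30 × 0.46 × 1.45 = 0.2001 m³/s
Q = Σ qᵢ = 10.19 m³/s
= 10.19 × 3600 = 36680 m³/h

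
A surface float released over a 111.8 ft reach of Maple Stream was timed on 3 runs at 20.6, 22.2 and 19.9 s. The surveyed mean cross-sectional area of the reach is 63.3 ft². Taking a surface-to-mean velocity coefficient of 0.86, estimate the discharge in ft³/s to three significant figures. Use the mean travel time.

t̄ = (20.6 + 22.2 + 19.9) / 3 = 20.9 s
v_surface = L / t̄ = 111.8 / 20.9 = 5.349 ft/s
v_mean = 0.86 × 5.349 = 4.600 ft/s
Q = A × v_mean = 63.3 × 4.600 = 291.2 ft³/s

291 ft³/s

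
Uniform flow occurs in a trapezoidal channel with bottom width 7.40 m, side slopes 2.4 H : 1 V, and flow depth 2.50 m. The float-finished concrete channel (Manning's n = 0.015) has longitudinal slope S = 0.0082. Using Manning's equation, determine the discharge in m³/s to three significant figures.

A = (b + z·y)·y = (7.40 + 2.4×2.50)×2.50 = 33.50 m²
P = b + 2y√(1+z²) = 7.40 + 2×2.50×√(1+2.4²) = 20.40 m
R = A/P = 33.50/20.40 = 1.642 m
Q = (1/n)·A·R^(2/3)·S^(1/2) = (1/0.015) × 33.50 × 1.642^(2/3) × 0.0082^(1/2) = 281.5 m³/s

281 m³/s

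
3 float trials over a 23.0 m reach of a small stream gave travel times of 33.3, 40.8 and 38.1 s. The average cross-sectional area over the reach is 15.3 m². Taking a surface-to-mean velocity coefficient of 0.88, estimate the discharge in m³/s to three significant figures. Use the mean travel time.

t̄ = (33.3 + 40.8 + 38.1) / 3 = 37.4 s
v_surface = L / t̄ = 23.0 / 37.4 = 0.6150 m/s
v_mean = 0.88 × 0.6150 = 0.5412 m/s
Q = A × v_mean = 15.3 × 0.5412 = 8.280 m³/s

8.28 m³/s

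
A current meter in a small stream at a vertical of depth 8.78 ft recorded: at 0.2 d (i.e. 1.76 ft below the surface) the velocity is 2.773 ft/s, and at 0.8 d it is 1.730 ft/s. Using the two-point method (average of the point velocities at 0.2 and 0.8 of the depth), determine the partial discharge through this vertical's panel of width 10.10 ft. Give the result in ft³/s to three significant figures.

v̄ = (2.773 + 1.730) / 2 = 2.252 ft/s
q = v̄ × d × w = 2.252 × 8.78 × 10.10 = 199.7 ft³/s

200 ft³/s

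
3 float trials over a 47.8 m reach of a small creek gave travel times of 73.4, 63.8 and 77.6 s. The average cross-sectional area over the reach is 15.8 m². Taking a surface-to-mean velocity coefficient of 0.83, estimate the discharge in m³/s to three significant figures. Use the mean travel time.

8.75 m³/s

t̄ = (73.4 + 63.8 + 77.6) / 3 = 71.6 s
v_surface = L / t̄ = 47.8 / 71.6 = 0.6676 m/s
v_mean = 0.83 × 0.6676 = 0.5541 m/s
Q = A × v_mean = 15.8 × 0.5541 = 8.755 m³/s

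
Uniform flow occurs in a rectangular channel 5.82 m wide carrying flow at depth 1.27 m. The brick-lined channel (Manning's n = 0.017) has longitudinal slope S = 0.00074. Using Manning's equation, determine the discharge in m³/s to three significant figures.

10.9 m³/s

A = b·y = 5.82 × 1.27 = 7.391 m²
P = b + 2y = 5.82 + 2×1.27 = 8.360 m
R = A/P = 7.391/8.360 = 0.8841 m
Q = (1/n)·A·R^(2/3)·S^(1/2) = (1/0.017) × 7.391 × 0.8841^(2/3) × 0.00074^(1/2) = 10.90 m³/s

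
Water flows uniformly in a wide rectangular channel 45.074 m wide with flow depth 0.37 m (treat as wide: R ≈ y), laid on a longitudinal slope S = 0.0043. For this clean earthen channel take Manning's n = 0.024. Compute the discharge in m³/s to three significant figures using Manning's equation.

23.5 m³/s

A = b·y = 45.074 × 0.37 = 16.68 m²
Wide channel: R ≈ y = 0.37 m
Q = (1/n)·A·R^(2/3)·S^(1/2) = (1/0.024) × 16.68 × 0.3700^(2/3) × 0.0043^(1/2) = 23.48 m³/s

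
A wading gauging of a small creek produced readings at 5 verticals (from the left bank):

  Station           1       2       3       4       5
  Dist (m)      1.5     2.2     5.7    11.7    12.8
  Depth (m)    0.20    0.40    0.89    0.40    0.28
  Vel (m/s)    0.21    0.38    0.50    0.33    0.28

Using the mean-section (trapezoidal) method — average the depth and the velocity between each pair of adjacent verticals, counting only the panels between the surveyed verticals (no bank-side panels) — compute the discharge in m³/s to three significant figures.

Panel 1-2: Δb = 0.7 m, d̄ = (0.20+0.40)/2 = 0.3, v̄ = (0.21+0.38)/2 = 0.295 → q = 0.7×0.3×0.295 = 0.06195 m³/s
Panel 2-3: Δb = 3.5 m, d̄ = (0.40+0.89)/2 = 0.645, v̄ = (0.38+0.50)/2 = 0.44 → q = 3.5×0.645×0.44 = 0.9933 m³/s
Panel 3-4: Δb = 6 m, d̄ = (0.89+0.40)/2 = 0.645, v̄ = (0.50+0.33)/2 = 0.415 → q = 6×0.645×0.415 = 1.606 m³/s
Panel 4-5: Δb = 1.1 m, d̄ = (0.40+0.28)/2 = 0.34, v̄ = (0.33+0.28)/2 = 0.305 → q = 1.1×0.34×0.305 = 0.1141 m³/s
Q = Σ q = 2.775 m³/s

2.78 m³/s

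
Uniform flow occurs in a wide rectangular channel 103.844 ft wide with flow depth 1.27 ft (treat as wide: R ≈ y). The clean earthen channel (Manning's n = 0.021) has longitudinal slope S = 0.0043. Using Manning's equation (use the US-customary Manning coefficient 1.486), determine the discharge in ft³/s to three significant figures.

A = b·y = 103.844 × 1.27 = 131.9 ft²
Wide channel: R ≈ y = 1.27 ft
Q = (1.486/n)·A·R^(2/3)·S^(1/2) = (1.486/0.021) × 131.9 × 1.270^(2/3) × 0.0043^(1/2) = 717.7 ft³/s

718 ft³/s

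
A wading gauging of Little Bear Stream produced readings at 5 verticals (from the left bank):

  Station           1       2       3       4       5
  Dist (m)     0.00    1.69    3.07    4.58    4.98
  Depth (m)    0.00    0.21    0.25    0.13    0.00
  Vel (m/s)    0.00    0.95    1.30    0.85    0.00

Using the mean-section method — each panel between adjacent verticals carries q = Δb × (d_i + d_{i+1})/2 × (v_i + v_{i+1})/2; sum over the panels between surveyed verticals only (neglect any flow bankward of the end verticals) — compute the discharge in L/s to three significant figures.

761 L/s

Panel 1-2: Δb = 1.69 m, d̄ = (0.00+0.21)/2 = 0.105, v̄ = (0.00+0.95)/2 = 0.475 → q = 1.69×0.105×0.475 = 0.08429 m³/s
Panel 2-3: Δb = 1.38 m, d̄ = (0.21+0.25)/2 = 0.23, v̄ = (0.95+1.30)/2 = 1.125 → q = 1.38×0.23×1.125 = 0.3571 m³/s
Panel 3-4: Δb = 1.51 m, d̄ = (0.25+0.13)/2 = 0.19, v̄ = (1.30+0.85)/2 = 1.075 → q = 1.51×0.19×1.075 = 0.3084 m³/s
Panel 4-5: Δb = 0.4 m, d̄ = (0.13+0.00)/2 = 0.065, v̄ = (0.85+0.00)/2 = 0.425 → q = 0.4×0.065×0.425 = 0.01105 m³/s
Q = Σ q = 0.7608 m³/s
= 0.7608 × 1000 = 760.8 L/s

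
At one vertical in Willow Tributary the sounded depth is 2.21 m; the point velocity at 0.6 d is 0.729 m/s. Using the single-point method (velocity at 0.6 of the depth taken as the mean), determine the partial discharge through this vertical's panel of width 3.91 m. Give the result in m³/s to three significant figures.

v̄ = v₀.₆ = 0.729 m/s
q = v̄ × d × w = 0.7290 × 2.21 × 3.91 = 6.299 m³/s

6.30 m³/s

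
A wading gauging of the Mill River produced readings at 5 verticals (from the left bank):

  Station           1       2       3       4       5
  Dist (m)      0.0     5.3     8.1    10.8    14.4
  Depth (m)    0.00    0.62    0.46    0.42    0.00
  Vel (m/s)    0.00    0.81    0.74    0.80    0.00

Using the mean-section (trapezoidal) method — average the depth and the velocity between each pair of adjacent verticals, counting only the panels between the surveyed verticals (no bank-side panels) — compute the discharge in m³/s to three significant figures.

3.05 m³/s

Panel 1-2: Δb = 5.3 m, d̄ = (0.00+0.62)/2 = 0.31, v̄ = (0.00+0.81)/2 = 0.405 → q = 5.3×0.31×0.405 = 0.6654 m³/s
Panel 2-3: Δb = 2.8 m, d̄ = (0.62+0.46)/2 = 0.54, v̄ = (0.81+0.74)/2 = 0.775 → q = 2.8×0.54×0.775 = 1.172 m³/s
Panel 3-4: Δb = 2.7 m, d̄ = (0.46+0.42)/2 = 0.44, v̄ = (0.74+0.80)/2 = 0.77 → q = 2.7×0.44×0.77 = 0.9148 m³/s
Panel 4-5: Δb = 3.6 m, d̄ = (0.42+0.00)/2 = 0.21, v̄ = (0.80+0.00)/2 = 0.4 → q = 3.6×0.21×0.4 = 0.3024 m³/s
Q = Σ q = 3.054 m³/s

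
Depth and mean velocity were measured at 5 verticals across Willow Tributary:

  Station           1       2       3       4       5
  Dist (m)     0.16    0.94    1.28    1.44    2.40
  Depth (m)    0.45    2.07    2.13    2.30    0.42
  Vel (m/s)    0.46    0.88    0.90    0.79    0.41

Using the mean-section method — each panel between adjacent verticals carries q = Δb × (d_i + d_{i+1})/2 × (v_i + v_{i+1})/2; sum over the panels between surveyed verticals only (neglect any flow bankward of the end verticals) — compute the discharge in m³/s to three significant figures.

Panel 1-2: Δb = 0.78 m, d̄ = (0.45+2.07)/2 = 1.26, v̄ = (0.46+0.88)/2 = 0.67 → q = 0.78×1.26×0.67 = 0.6585 m³/s
Panel 2-3: Δb = 0.34 m, d̄ = (2.07+2.13)/2 = 2.1, v̄ = (0.88+0.90)/2 = 0.89 → q = 0.34×2.1×0.89 = 0.6355 m³/s
Panel 3-4: Δb = 0.16 m, d̄ = (2.13+2.30)/2 = 2.215, v̄ = (0.90+0.79)/2 = 0.845 → q = 0.16×2.215×0.845 = 0.2995 m³/s
Panel 4-5: Δb = 0.96 m, d̄ = (2.30+0.42)/2 = 1.36, v̄ = (0.79+0.41)/2 = 0.6 → q = 0.96×1.36×0.6 = 0.7834 m³/s
Q = Σ q = 2.377 m³/s

2.38 m³/s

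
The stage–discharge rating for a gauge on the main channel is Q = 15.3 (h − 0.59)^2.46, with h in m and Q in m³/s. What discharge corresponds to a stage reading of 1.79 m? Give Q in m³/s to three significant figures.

Q = 15.3 × (1.79 − 0.59)^2.46 = 15.3 × 1.2^2.46 = 23.96 m³/s

24.0 m³/s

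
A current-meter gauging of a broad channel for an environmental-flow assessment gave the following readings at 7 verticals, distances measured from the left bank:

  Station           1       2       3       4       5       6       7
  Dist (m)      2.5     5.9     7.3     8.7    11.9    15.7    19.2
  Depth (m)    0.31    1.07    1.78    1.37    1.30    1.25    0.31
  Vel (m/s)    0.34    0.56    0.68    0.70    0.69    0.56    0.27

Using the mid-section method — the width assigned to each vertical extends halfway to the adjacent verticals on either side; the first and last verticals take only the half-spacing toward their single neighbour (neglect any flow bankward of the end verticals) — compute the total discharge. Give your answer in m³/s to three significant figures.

11.4 m³/s

w_1 = (5.9 − 2.5)/2 = 1.7 m; q_1 = 0.34 × 0.31 × 1.7 = 0.1792 m³/s
w_2 = (7.3 − 2.5)/2 = 2.4 m; q_2 = 0.56 × 1.07 × 2.4 = 1.438 m³/s
w_3 = (8.7 − 5.9)/2 = 1.4 m; q_3 = 0.68 × 1.78 × 1.4 = 1.695 m³/s
w_4 = (11.9 − 7.3)/2 = 2.3 m; q_4 = 0.70 × 1.37 × 2.3 = 2.206 m³/s
w_5 = (15.7 − 8.7)/2 = 3.5 m; q_5 = 0.69 × 1.30 × 3.5 = 3.140 m³/s
w_6 = (19.2 − 11.9)/2 = 3.65 m; q_6 = 0.56 × 1.25 × 3.65 = 2.555 m³/s
w_7 = (19.2 − 15.7)/2 = 1.75 m; q_7 = 0.27 × 0.31 × 1.75 = 0.1465 m³/s
Q = Σ qᵢ = 11.36 m³/s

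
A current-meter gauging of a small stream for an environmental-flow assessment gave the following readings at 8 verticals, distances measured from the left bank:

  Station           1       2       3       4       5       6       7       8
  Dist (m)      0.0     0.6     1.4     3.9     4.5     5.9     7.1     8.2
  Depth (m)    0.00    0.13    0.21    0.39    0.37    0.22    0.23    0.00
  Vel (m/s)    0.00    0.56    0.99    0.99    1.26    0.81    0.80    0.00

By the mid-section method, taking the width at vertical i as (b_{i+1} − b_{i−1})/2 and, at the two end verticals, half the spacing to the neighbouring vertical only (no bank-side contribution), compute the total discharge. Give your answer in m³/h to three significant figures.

w_2 = (1.4 − 0.0)/2 = 0.7 m; q_2 = 0.56 × 0.13 × 0.7 = 0.05096 m³/s
w_3 = (3.9 − 0.6)/2 = 1.65 m; q_3 = 0.99 × 0.21 × 1.65 = 0.3430 m³/s
w_4 = (4.5 − 1.4)/2 = 1.55 m; q_4 = 0.99 × 0.39 × 1.55 = 0.5985 m³/s
w_5 = (5.9 − 3.9)/2 = 1 m; q_5 = 1.26 × 0.37 × 1 = 0.4662 m³/s
w_6 = (7.1 − 4.5)/2 = 1.3 m; q_6 = 0.81 × 0.22 × 1.3 = 0.2317 m³/s
w_7 = (8.2 − 5.9)/2 = 1.15 m; q_7 = 0.80 × 0.23 × 1.15 = 0.2116 m³/s
Stations 1, 8 contribute zero (depth or velocity is 0).
Q = Σ qᵢ = 1.902 m³/s
= 1.902 × 3600 = 6847 m³/h

6850 m³/h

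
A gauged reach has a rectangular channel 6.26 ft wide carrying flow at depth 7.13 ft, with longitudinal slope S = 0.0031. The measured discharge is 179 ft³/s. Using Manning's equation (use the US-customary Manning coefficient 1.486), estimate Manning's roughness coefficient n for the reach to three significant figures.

A = b·y = 6.26 × 7.13 = 44.63 ft²
P = b + 2y = 6.26 + 2×7.13 = 20.52 ft
R = A/P = 44.63/20.52 = 2.175 ft
n = (1.486/Q)·A·R^(2/3)·S^(1/2) = (1.486/179) × 44.63 × 1.679 × 0.05568 = 0.03463

0.0346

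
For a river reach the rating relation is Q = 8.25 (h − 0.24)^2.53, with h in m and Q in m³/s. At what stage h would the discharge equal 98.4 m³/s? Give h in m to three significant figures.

2.90 m

h − h₀ = (Q/C)^(1/b) = (98.4/8.25)^(1/2.53) = 2.664 m
h = 0.24 + 2.664 = 2.904 m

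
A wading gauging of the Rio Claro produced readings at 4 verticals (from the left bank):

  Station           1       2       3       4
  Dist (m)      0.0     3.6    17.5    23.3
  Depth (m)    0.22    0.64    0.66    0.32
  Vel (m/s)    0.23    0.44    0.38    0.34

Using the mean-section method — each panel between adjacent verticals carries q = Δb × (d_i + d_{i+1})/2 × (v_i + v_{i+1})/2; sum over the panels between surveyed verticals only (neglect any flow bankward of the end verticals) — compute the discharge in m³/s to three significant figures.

5.25 m³/s

Panel 1-2: Δb = 3.6 m, d̄ = (0.22+0.64)/2 = 0.43, v̄ = (0.23+0.44)/2 = 0.335 → q = 3.6×0.43×0.335 = 0.5186 m³/s
Panel 2-3: Δb = 13.9 m, d̄ = (0.64+0.66)/2 = 0.65, v̄ = (0.44+0.38)/2 = 0.41 → q = 13.9×0.65×0.41 = 3.704 m³/s
Panel 3-4: Δb = 5.8 m, d̄ = (0.66+0.32)/2 = 0.49, v̄ = (0.38+0.34)/2 = 0.36 → q = 5.8×0.49×0.36 = 1.023 m³/s
Q = Σ q = 5.246 m³/s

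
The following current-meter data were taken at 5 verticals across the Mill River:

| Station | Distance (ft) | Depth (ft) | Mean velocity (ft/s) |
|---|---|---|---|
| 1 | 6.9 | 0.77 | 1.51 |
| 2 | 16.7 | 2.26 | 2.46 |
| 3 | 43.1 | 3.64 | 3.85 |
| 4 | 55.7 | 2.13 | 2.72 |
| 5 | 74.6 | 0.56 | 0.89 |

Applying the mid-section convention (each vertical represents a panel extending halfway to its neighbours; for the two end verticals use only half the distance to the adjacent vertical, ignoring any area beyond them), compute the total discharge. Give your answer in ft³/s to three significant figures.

476 ft³/s

w_1 = (16.7 − 6.9)/2 = 4.9 ft; q_1 = 1.51 × 0.77 × 4.9 = 5.697 ft³/s
w_2 = (43.1 − 6.9)/2 = 18.1 ft; q_2 = 2.46 × 2.26 × 18.1 = 100.6 ft³/s
w_3 = (55.7 − 16.7)/2 = 19.5 ft; q_3 = 3.85 × 3.64 × 19.5 = 273.3 ft³/s
w_4 = (74.6 − 43.1)/2 = 15.75 ft; q_4 = 2.72 × 2.13 × 15.75 = 91.25 ft³/s
w_5 = (74.6 − 55.7)/2 = 9.45 ft; q_5 = 0.89 × 0.56 × 9.45 = 4.710 ft³/s
Q = Σ qᵢ = 475.6 ft³/s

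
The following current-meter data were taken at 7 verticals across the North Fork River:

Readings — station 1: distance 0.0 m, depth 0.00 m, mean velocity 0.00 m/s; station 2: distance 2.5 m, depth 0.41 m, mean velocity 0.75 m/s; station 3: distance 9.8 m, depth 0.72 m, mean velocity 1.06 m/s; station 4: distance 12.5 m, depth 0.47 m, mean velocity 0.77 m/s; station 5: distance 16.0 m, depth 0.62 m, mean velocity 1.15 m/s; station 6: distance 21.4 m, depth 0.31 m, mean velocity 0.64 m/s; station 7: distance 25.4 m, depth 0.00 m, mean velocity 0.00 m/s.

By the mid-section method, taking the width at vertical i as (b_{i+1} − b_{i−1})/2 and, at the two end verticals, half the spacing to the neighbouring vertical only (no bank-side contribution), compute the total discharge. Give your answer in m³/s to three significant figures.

w_2 = (9.8 − 0.0)/2 = 4.9 m; q_2 = 0.75 × 0.41 × 4.9 = 1.507 m³/s
w_3 = (12.5 − 2.5)/2 = 5 m; q_3 = 1.06 × 0.72 × 5 = 3.816 m³/s
w_4 = (16.0 − 9.8)/2 = 3.1 m; q_4 = 0.77 × 0.47 × 3.1 = 1.122 m³/s
w_5 = (21.4 − 12.5)/2 = 4.45 m; q_5 = 1.15 × 0.62 × 4.45 = 3.173 m³/s
w_6 = (25.4 − 16.0)/2 = 4.7 m; q_6 = 0.64 × 0.31 × 4.7 = 0.9325 m³/s
Stations 1, 7 contribute zero (depth or velocity is 0).
Q = Σ qᵢ = 10.55 m³/s

10.5 m³/s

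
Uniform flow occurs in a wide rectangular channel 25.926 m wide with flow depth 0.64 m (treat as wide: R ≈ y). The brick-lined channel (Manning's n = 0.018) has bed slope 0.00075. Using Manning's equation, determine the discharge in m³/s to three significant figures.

A = b·y = 25.926 × 0.64 = 16.59 m²
Wide channel: R ≈ y = 0.64 m
Q = (1/n)·A·R^(2/3)·S^(1/2) = (1/0.018) × 16.59 × 0.6400^(2/3) × 0.00075^(1/2) = 18.75 m³/s

18.7 m³/s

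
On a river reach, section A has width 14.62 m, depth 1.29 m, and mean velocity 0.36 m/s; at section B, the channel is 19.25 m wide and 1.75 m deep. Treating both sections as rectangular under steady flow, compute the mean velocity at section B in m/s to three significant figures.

0.202 m/s

Q = A₁V₁ = (14.62×1.29) × 0.36 = 6.790 m³/s
A₂ = 19.25 × 1.75 = 33.69 m²
V₂ = Q/A₂ = 6.790/33.69 = 0.2015 m/s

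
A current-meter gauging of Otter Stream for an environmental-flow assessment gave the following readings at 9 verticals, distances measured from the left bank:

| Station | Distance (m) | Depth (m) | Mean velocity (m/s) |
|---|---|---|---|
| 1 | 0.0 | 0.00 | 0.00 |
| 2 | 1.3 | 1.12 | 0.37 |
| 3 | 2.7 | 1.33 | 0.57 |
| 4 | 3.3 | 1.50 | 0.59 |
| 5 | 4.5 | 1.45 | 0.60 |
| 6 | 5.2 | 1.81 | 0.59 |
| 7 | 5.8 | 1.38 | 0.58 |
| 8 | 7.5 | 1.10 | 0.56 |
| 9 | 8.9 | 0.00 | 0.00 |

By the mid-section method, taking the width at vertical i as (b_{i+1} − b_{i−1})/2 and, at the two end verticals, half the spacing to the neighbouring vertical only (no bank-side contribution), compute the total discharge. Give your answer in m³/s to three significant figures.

w_2 = (2.7 − 0.0)/2 = 1.35 m; q_2 = 0.37 × 1.12 × 1.35 = 0.5594 m³/s
w_3 = (3.3 − 1.3)/2 = 1 m; q_3 = 0.57 × 1.33 × 1 = 0.7581 m³/s
w_4 = (4.5 − 2.7)/2 = 0.9 m; q_4 = 0.59 × 1.50 × 0.9 = 0.7965 m³/s
w_5 = (5.2 − 3.3)/2 = 0.95 m; q_5 = 0.60 × 1.45 × 0.95 = 0.8265 m³/s
w_6 = (5.8 − 4.5)/2 = 0.65 m; q_6 = 0.59 × 1.81 × 0.65 = 0.6941 m³/s
w_7 = (7.5 − 5.2)/2 = 1.15 m; q_7 = 0.58 × 1.38 × 1.15 = 0.9205 m³/s
w_8 = (8.9 − 5.8)/2 = 1.55 m; q_8 = 0.56 × 1.10 × 1.55 = 0.9548 m³/s
Stations 1, 9 contribute zero (depth or velocity is 0).
Q = Σ qᵢ = 5.510 m³/s

5.51 m³/s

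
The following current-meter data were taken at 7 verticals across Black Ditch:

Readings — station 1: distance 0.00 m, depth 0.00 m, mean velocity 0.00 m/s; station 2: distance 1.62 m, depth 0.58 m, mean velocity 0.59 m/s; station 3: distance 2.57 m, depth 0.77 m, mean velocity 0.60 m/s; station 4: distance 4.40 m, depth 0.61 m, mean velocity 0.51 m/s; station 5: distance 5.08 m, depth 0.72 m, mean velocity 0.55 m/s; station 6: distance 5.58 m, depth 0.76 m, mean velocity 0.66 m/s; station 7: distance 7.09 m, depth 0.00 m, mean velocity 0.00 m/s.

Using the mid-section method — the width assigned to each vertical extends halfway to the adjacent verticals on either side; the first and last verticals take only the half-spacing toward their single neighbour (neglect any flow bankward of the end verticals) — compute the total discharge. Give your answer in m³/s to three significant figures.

2.21 m³/s

w_2 = (2.57 − 0.00)/2 = 1.285 m; q_2 = 0.59 × 0.58 × 1.285 = 0.4397 m³/s
w_3 = (4.40 − 1.62)/2 = 1.39 m; q_3 = 0.60 × 0.77 × 1.39 = 0.6422 m³/s
w_4 = (5.08 − 2.57)/2 = 1.255 m; q_4 = 0.51 × 0.61 × 1.255 = 0.3904 m³/s
w_5 = (5.58 − 4.40)/2 = 0.59 m; q_5 = 0.55 × 0.72 × 0.59 = 0.2336 m³/s
w_6 = (7.09 − 5.08)/2 = 1.005 m; q_6 = 0.66 × 0.76 × 1.005 = 0.5041 m³/s
Stations 1, 7 contribute zero (depth or velocity is 0).
Q = Σ qᵢ = 2.210 m³/s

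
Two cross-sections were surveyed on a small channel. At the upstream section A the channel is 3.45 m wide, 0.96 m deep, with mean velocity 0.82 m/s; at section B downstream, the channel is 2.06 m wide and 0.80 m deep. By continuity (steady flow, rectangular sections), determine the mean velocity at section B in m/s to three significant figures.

1.65 m/s

Q = A₁V₁ = (3.45×0.96) × 0.82 = 2.716 m³/s
A₂ = 2.06 × 0.80 = 1.648 m²
V₂ = Q/A₂ = 2.716/1.648 = 1.648 m/s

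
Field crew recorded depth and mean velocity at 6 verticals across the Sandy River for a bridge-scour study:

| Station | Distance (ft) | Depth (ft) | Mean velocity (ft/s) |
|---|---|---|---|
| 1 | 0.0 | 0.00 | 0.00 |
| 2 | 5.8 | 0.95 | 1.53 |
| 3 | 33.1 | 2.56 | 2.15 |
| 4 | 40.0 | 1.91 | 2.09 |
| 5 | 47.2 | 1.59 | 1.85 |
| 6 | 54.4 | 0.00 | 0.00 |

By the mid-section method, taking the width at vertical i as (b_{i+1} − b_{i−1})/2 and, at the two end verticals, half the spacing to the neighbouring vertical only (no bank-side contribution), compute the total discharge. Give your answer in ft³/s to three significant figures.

w_2 = (33.1 − 0.0)/2 = 16.55 ft; q_2 = 1.53 × 0.95 × 16.55 = 24.06 ft³/s
w_3 = (40.0 − 5.8)/2 = 17.1 ft; q_3 = 2.15 × 2.56 × 17.1 = 94.12 ft³/s
w_4 = (47.2 − 33.1)/2 = 7.05 ft; q_4 = 2.09 × 1.91 × 7.05 = 28.14 ft³/s
w_5 = (54.4 − 40.0)/2 = 7.2 ft; q_5 = 1.85 × 1.59 × 7.2 = 21.18 ft³/s
Stations 1, 6 contribute zero (depth or velocity is 0).
Q = Σ qᵢ = 167.5 ft³/s

167 ft³/s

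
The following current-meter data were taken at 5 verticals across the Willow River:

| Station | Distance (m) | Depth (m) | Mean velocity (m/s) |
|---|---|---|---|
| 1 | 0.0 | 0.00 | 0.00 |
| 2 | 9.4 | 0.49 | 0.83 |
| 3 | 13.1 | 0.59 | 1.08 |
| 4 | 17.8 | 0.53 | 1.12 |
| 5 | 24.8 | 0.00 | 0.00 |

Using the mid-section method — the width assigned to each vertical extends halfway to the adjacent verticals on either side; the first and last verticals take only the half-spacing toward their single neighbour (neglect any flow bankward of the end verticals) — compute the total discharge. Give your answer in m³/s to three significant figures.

8.81 m³/s

w_2 = (13.1 − 0.0)/2 = 6.55 m; q_2 = 0.83 × 0.49 × 6.55 = 2.664 m³/s
w_3 = (17.8 − 9.4)/2 = 4.2 m; q_3 = 1.08 × 0.59 × 4.2 = 2.676 m³/s
w_4 = (24.8 − 13.1)/2 = 5.85 m; q_4 = 1.12 × 0.53 × 5.85 = 3.473 m³/s
Stations 1, 5 contribute zero (depth or velocity is 0).
Q = Σ qᵢ = 8.813 m³/s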